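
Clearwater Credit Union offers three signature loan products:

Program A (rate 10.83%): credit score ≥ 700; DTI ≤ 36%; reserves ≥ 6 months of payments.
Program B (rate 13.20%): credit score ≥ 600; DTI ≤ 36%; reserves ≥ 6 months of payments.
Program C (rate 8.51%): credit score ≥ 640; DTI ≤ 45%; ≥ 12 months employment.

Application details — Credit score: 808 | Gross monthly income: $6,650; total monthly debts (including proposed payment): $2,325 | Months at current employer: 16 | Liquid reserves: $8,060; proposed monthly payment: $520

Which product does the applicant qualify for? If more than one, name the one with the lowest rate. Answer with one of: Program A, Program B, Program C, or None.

DTI = 2,325/6,650 = 35%.
Reserves = 8,060/520 = 15.5 months.
Program A: score 808 ≥ 700; DTI 35% ≤ 36%; reserves 15.5 ≥ 6 mo → qualifies.
Program B: score 808 ≥ 600; DTI 35% ≤ 36%; reserves 15.5 ≥ 6 mo → qualifies.
Program C: score 808 ≥ 640; DTI 35% ≤ 45%; employment 16 ≥ 12 mo → qualifies.
Qualifying: Program A, Program B, Program C. Lowest rate is 8.51% → Program C.

Program C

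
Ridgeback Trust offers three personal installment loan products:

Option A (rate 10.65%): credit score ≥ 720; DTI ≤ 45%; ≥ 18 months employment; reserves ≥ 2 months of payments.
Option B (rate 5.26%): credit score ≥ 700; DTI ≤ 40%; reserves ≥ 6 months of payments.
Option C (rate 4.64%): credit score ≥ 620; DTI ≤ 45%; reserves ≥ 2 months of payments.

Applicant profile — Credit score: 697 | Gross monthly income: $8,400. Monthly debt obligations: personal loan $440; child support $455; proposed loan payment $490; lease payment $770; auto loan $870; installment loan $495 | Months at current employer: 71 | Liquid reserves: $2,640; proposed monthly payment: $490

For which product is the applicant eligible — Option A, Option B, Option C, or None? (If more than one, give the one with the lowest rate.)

Option C

Total debts = (440 + 455 + 490 + 770 + 870 + 495) = 3,520; DTI = 3,520/8,400 = 41.9%.
Reserves = 2,640/490 = 5.4 months.
Option A: score 697 < 720; DTI 41.9% ≤ 45%; employment 71 ≥ 18 mo; reserves 5.4 ≥ 2 mo → does not qualify.
Option B: score 697 < 700; DTI 41.9% > 40%; reserves 5.4 < 6 mo → does not qualify.
Option C: score 697 ≥ 620; DTI 41.9% ≤ 45%; reserves 5.4 ≥ 2 mo → qualifies.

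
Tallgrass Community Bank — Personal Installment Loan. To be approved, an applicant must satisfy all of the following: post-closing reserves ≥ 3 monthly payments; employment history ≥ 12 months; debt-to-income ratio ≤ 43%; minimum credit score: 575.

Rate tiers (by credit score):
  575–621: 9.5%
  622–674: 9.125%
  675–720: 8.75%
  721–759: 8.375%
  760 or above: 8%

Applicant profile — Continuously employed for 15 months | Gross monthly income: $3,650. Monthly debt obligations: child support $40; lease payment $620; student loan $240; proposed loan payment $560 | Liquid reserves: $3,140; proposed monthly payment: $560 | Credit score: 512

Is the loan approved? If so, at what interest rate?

Credit score 512 < 575 (below minimum)
Employment 15 ≥ 12 months
Total monthly debts = (40 + 620 + 240 + 560) = 1,460. DTI = 1,460/3,650 = 40% ≤ 43%
Reserves = 3,140/560 = 5.6 months ≥ 3
Not all requirements met → denied.

Denied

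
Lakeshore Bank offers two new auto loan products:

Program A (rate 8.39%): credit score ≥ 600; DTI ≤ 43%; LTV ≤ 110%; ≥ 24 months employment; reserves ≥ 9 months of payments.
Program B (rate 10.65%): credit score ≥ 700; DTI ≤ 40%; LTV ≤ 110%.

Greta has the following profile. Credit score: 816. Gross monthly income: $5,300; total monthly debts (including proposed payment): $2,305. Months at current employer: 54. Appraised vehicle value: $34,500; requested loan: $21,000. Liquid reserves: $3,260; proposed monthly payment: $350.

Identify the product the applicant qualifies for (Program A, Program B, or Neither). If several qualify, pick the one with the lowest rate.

DTI = 2,305/5,300 = 43.5%.
LTV = 21,000/34,500 = 60.9%.
Reserves = 3,260/350 = 9.3 months.
Program A: score 816 ≥ 600; DTI 43.5% > 43%; LTV 60.9% ≤ 110%; employment 54 ≥ 24 mo; reserves 9.3 ≥ 9 mo → does not qualify.
Program B: score 816 ≥ 700; DTI 43.5% > 40%; LTV 60.9% ≤ 110% → does not qualify.

Neither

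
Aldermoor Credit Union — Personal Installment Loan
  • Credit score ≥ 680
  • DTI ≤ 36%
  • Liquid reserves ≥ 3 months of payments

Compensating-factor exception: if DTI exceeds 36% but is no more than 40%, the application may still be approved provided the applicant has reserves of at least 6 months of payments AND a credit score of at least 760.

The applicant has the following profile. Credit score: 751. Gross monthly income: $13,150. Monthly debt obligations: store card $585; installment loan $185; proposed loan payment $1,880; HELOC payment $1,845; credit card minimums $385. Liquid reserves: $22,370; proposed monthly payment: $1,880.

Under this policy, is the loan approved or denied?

Credit score 751 ≥ 680 (meets base)
Total debts = (585 + 185 + 1,880 + 1,845 + 385) = 4,880. DTI = 4,880/13,150 = 37.1% > 36% — standard DTI limit exceeded.
Reserves: 22,370 ÷ 1,880 = 11.9 months (meets 3-month minimum)
37.1% falls in the override range (36%–40%), so the compensating-factor test applies.
Reserves 11.9 ≥ 6 months; credit score 751 < 760.
Override conditions not both satisfied; exception does not apply.

Denied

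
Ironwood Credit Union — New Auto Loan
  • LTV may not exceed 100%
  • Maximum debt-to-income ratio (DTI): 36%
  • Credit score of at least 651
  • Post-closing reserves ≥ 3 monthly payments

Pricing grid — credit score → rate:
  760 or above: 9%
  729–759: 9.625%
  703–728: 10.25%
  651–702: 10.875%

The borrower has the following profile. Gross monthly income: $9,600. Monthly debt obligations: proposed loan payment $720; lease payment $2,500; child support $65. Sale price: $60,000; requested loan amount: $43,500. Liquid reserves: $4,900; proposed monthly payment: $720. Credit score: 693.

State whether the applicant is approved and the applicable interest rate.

Approved at 10.875%

Credit score 693 ≥ 651 (meets minimum)
Total monthly debts = (720 + 2,500 + 65) = 3,285. DTI = 3,285/9,600 = 34.2% ≤ 36%
LTV: 43,500 ÷ 60,000 = 72.5%, within 100% cap
Liquid reserves cover 4,900/720 = 6.8 months — ≥ 3 required
All requirements met. Score 693 falls in the 651–702 tier → 10.875%.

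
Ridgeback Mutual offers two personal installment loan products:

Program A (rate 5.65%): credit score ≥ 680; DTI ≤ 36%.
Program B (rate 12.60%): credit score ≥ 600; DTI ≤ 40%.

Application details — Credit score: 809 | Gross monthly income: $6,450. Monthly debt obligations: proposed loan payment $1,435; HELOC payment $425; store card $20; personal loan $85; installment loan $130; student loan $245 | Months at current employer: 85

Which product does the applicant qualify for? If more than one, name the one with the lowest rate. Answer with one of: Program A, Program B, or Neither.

Total debts = (1,435 + 425 + 20 + 85 + 130 + 245) = 2,340; DTI = 2,340/6,450 = 36.3%.
Program A: score 809 ≥ 680; DTI 36.3% > 36% → does not qualify.
Program B: score 809 ≥ 600; DTI 36.3% ≤ 40% → qualifies.

Program B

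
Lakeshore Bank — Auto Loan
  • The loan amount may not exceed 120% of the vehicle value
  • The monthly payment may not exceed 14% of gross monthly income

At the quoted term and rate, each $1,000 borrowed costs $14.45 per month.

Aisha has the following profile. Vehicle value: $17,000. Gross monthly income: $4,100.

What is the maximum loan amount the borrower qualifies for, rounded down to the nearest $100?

Payment cap: 14% × $4,100 = $574/month.
At $14.45 per $1,000, that supports 574/14.45 × 1,000 ≈ $39,723 → $39,700.
LTV cap: 120% × $17,000 = $20,400 → $20,400.
Binding constraint: loan-to-value.

$20,400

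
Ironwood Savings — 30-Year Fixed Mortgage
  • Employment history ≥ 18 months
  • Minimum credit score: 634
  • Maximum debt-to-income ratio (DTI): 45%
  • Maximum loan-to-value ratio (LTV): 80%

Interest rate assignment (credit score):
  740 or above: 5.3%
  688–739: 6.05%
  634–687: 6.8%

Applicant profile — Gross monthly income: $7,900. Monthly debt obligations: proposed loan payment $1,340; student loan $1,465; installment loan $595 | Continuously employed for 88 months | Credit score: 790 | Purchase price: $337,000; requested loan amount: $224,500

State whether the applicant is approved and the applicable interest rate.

Approved at 5.3%

Credit score 790 ≥ 634 (meets minimum)
Total monthly debts = (1,340 + 1,465 + 595) = 3,400. Debt-to-income = 3,400/7,900 = 43% — meets 45% limit
LTV: 224,500 ÷ 337,000 = 66.6%, within 80% cap
Employment 88 ≥ 18 months
All requirements met. Score 790 falls in the 740 or above tier → 5.3%.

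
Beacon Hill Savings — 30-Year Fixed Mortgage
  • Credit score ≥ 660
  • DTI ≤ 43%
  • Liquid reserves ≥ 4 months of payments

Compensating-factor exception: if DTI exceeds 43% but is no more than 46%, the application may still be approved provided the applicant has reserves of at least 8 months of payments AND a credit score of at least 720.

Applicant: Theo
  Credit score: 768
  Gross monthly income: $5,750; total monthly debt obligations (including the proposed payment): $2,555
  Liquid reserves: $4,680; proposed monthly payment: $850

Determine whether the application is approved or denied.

Credit score 768 ≥ 660 (meets base)
DTI: 2,555 ÷ 5,750 = 44.4%, over the 43% base limit.
Liquid reserves cover 4,680/850 = 5.5 months — ≥ 4 required
44.4% falls in the override range (43%–46%), so the compensating-factor test applies.
Override check — reserves: 5.5 mo (short of 8); score: 768 (ok).
Override conditions not both satisfied; exception does not apply.

Denied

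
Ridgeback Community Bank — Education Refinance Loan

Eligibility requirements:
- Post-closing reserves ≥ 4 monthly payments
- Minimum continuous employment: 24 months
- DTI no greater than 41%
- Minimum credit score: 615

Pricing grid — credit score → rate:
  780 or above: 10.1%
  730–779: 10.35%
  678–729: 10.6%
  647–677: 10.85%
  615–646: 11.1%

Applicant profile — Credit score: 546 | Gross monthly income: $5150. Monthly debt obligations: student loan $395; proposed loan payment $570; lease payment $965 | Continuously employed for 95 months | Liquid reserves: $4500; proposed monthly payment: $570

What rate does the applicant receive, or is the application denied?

Credit score 546 < 615 (below minimum)
Reserves = 4,500/570 = 7.9 months ≥ 4
Total monthly debts = (395 + 570 + 965) = 1,930. DTI: 1,930 ÷ 5,150 = 37.5%, within the 41% cap
Employment 95 ≥ 24 months
Not all requirements met → denied.

Denied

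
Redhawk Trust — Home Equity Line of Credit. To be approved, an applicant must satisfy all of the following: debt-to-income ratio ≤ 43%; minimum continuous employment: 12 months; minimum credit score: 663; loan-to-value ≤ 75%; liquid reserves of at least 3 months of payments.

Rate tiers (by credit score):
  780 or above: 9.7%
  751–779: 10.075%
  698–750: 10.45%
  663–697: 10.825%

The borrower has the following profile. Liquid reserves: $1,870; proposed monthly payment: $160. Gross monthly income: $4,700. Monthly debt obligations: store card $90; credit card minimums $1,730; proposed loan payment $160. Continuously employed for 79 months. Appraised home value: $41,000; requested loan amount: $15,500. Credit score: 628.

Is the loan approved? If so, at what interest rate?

Credit score 628 < 663 (below minimum)
Employment 79 ≥ 12 months
Total monthly debts = (90 + 1,730 + 160) = 1,980. DTI = 1,980/4,700 = 42.1% ≤ 43%
Liquid reserves cover 1,870/160 = 11.7 months — ≥ 3 required
Loan-to-value = 15,500/41,000 = 37.8% — pass (75% max)
Not all requirements met → denied.

Denied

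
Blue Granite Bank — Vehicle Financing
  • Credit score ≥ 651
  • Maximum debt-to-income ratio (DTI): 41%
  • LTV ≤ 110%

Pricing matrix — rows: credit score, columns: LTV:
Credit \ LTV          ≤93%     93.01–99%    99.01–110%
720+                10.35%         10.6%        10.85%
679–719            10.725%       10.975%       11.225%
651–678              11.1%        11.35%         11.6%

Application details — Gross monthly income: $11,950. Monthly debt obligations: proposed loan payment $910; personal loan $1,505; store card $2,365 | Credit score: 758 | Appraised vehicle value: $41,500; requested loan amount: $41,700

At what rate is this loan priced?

Credit score 758 ≥ 651; Total monthly debts = (910 + 1,505 + 2,365) = 4,780. Debt-to-income = 4,780/11,950 = 40% — meets 41% limit
LTV = 41,700/41,500 = 100.5% ≤ 110%
Credit 758 → row 720+; LTV 100.5% → column 99.01–110%. Grid cell → 10.85%.

10.85%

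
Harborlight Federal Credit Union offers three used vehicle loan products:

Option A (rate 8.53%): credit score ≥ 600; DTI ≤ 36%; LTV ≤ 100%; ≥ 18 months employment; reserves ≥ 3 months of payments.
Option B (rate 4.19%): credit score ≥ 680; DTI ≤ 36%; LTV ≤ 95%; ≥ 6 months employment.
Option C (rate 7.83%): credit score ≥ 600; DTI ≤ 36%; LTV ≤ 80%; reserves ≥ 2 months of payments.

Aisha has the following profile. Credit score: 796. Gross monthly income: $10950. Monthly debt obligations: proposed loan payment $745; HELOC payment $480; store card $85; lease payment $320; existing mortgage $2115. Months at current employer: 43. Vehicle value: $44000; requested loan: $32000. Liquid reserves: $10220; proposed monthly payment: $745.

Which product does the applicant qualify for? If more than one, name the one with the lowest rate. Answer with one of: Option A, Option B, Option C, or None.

Option B

Total debts = (745 + 480 + 85 + 320 + 2,115) = 3,745; DTI = 3,745/10,950 = 34.2%.
LTV = 32,000/44,000 = 72.7%.
Reserves = 10,220/745 = 13.7 months.
Option A: score 796 ≥ 600; DTI 34.2% ≤ 36%; LTV 72.7% ≤ 100%; employment 43 ≥ 18 mo; reserves 13.7 ≥ 3 mo → qualifies.
Option B: score 796 ≥ 680; DTI 34.2% ≤ 36%; LTV 72.7% ≤ 95%; employment 43 ≥ 6 mo → qualifies.
Option C: score 796 ≥ 600; DTI 34.2% ≤ 36%; LTV 72.7% ≤ 80%; reserves 13.7 ≥ 2 mo → qualifies.
Qualifying: Option A, Option B, Option C. Lowest rate is 4.19% → Option B.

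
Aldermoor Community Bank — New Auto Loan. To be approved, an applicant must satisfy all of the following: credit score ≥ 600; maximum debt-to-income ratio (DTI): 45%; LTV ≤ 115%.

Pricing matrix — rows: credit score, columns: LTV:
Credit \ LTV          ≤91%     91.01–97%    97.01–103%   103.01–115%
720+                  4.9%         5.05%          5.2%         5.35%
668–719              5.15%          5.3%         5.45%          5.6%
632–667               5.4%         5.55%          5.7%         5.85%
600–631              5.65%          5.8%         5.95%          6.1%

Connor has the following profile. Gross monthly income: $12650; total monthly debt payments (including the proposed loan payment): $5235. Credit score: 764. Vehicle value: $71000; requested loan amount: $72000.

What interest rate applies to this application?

Credit score 764 ≥ 600; DTI = 5,235/12,650 = 41.4% ≤ 45%
Loan-to-value = 72,000/71,000 = 101.4% — pass (115% max)
Score 764 is in the 720+ band; LTV 101.4% is in the 97.01–103% band → 5.2%.

5.2%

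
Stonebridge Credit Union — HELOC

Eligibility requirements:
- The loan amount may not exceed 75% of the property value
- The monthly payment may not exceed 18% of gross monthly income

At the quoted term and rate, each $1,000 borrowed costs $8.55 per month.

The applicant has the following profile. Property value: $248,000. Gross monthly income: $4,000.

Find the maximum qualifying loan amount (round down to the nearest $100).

$84,200

Payment cap: 18% × $4,000 = $720/month.
At $8.55 per $1,000, that supports 720/8.55 × 1,000 ≈ $84,210 → $84,200.
LTV cap: 75% × $248,000 = $186,000 → $186,000.
Binding constraint: payment-to-income.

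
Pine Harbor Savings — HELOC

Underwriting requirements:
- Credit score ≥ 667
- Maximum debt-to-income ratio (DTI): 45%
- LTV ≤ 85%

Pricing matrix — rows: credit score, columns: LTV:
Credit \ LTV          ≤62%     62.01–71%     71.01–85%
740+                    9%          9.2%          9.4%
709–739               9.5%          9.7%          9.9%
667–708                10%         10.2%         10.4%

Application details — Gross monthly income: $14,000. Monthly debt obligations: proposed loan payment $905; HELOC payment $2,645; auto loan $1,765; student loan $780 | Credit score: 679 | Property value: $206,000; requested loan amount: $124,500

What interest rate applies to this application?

10%

Credit score 679 ≥ 667; Total monthly debts = (905 + 2,645 + 1,765 + 780) = 6,095. DTI = 6,095/14,000 = 43.5% ≤ 45%
Loan-to-value = 124,500/206,000 = 60.4% — pass (85% max)
Row: 679 falls in 667–708. Column: 60.4% falls in ≤62%. Rate = 10%.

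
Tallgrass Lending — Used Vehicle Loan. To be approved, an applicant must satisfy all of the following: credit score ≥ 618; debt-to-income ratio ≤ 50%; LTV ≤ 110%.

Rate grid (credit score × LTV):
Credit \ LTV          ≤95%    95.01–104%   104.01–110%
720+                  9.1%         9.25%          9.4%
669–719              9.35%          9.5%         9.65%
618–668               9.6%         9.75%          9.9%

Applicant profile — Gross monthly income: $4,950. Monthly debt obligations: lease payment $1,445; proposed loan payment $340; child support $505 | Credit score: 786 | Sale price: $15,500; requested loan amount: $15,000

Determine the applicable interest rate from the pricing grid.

9.25%

Credit score 786 ≥ 618; Total monthly debts = (1,445 + 340 + 505) = 2,290. DTI: 2,290 ÷ 4,950 = 46.3%, within the 50% cap
Loan-to-value = 15,000/15,500 = 96.8% — pass (110% max)
Row: 786 falls in 720+. Column: 96.8% falls in 95.01–104%. Rate = 9.25%.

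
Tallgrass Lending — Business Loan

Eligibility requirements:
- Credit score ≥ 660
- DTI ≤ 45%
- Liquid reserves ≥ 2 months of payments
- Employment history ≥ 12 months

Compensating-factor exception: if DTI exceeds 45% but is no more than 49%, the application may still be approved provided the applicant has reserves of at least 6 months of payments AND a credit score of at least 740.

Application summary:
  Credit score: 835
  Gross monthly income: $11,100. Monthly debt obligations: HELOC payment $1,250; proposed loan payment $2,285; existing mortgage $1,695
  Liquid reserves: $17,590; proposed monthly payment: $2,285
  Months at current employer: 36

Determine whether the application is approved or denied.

Credit score 835 ≥ 660 (meets base)
Total debts = (1,250 + 2,285 + 1,695) = 5,230. DTI = 5,230/11,100 = 47.1% > 45% — standard DTI limit exceeded.
Reserves = 17,590/2,285 = 7.7 months ≥ 2
Employment 36 ≥ 12 months
47.1% falls in the override range (45%–49%), so the compensating-factor test applies.
Override check — reserves: 7.7 mo (ok); score: 835 (ok).
Both compensating conditions met → exception applies.

Approved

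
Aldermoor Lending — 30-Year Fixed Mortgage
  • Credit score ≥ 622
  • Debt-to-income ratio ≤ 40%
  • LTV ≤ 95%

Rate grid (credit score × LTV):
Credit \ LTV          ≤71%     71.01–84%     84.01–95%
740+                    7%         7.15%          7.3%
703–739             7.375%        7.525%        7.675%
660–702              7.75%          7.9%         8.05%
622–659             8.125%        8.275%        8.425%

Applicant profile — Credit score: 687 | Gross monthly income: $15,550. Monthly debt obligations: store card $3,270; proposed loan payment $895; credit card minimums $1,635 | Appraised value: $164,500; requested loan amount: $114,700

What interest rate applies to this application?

7.75%

Credit score 687 ≥ 622; Total monthly debts = (3,270 + 895 + 1,635) = 5,800. Debt-to-income = 5,800/15,550 = 37.3% — meets 40% limit
LTV: 114,700 ÷ 164,500 = 69.7%, within 95% cap
Credit 687 → row 660–702; LTV 69.7% → column ≤71%. Grid cell → 7.75%.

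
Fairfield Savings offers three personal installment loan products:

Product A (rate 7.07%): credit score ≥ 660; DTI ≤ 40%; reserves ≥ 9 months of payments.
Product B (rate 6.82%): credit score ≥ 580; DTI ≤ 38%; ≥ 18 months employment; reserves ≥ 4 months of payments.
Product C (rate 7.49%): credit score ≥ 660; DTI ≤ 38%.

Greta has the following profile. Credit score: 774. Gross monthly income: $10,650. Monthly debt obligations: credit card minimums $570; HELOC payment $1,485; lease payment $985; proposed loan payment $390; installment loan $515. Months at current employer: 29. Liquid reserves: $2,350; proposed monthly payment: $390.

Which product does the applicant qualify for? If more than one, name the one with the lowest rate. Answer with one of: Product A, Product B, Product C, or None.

Product B

Total debts = (570 + 1,485 + 985 + 390 + 515) = 3,945; DTI = 3,945/10,650 = 37%.
Reserves = 2,350/390 = 6.0 months.
Product A: score 774 ≥ 660; DTI 37% ≤ 40%; reserves 6.0 < 9 mo → does not qualify.
Product B: score 774 ≥ 580; DTI 37% ≤ 38%; employment 29 ≥ 18 mo; reserves 6.0 ≥ 4 mo → qualifies.
Product C: score 774 ≥ 660; DTI 37% ≤ 38% → qualifies.
Qualifying: Product B, Product C. Lowest rate is 6.82% → Product B.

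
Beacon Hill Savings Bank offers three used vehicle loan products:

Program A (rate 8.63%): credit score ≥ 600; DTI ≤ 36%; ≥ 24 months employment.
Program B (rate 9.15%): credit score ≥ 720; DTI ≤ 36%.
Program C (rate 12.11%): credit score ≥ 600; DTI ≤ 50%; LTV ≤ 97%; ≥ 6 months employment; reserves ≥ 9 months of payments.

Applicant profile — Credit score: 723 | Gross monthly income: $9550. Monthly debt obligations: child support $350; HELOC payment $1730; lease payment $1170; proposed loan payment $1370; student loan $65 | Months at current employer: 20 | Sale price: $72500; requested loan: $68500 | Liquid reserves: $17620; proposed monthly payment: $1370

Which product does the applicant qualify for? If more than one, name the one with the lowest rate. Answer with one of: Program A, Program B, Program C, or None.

Total debts = (350 + 1,730 + 1,170 + 1,370 + 65) = 4,685; DTI = 4,685/9,550 = 49.1%.
LTV = 68,500/72,500 = 94.5%.
Reserves = 17,620/1,370 = 12.9 months.
Program A: score 723 ≥ 600; DTI 49.1% > 36%; employment 20 < 24 mo → does not qualify.
Program B: score 723 ≥ 720; DTI 49.1% > 36% → does not qualify.
Program C: score 723 ≥ 600; DTI 49.1% ≤ 50%; LTV 94.5% ≤ 97%; employment 20 ≥ 6 mo; reserves 12.9 ≥ 9 mo → qualifies.

Program C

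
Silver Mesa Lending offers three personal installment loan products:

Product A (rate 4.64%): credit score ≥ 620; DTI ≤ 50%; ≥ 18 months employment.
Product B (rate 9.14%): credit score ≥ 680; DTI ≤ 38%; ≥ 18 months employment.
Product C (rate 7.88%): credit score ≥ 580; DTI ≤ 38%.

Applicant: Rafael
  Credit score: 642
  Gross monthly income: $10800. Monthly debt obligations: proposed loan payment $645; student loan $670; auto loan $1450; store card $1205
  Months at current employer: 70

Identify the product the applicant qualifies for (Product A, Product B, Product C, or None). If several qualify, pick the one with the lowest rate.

Product A

Total debts = (645 + 670 + 1,450 + 1,205) = 3,970; DTI = 3,970/10,800 = 36.8%.
Product A: score 642 ≥ 620; DTI 36.8% ≤ 50%; employment 70 ≥ 18 mo → qualifies.
Product B: score 642 < 680; DTI 36.8% ≤ 38%; employment 70 ≥ 18 mo → does not qualify.
Product C: score 642 ≥ 580; DTI 36.8% ≤ 38% → qualifies.
Qualifying: Product A, Product C. Lowest rate is 4.64% → Product A.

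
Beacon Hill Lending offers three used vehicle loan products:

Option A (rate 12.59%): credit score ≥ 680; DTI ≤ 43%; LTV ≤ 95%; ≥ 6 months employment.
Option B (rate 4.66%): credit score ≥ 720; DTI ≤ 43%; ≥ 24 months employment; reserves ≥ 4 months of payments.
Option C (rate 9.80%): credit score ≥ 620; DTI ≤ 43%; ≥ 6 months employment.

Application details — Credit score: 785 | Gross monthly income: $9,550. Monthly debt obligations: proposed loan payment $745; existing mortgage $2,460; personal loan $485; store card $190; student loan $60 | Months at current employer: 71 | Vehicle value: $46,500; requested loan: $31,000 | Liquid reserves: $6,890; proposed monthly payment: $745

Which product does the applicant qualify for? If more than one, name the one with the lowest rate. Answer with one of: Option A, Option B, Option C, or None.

Option B

Total debts = (745 + 2,460 + 485 + 190 + 60) = 3,940; DTI = 3,940/9,550 = 41.3%.
LTV = 31,000/46,500 = 66.7%.
Reserves = 6,890/745 = 9.2 months.
Option A: score 785 ≥ 680; DTI 41.3% ≤ 43%; LTV 66.7% ≤ 95%; employment 71 ≥ 6 mo → qualifies.
Option B: score 785 ≥ 720; DTI 41.3% ≤ 43%; employment 71 ≥ 24 mo; reserves 9.2 ≥ 4 mo → qualifies.
Option C: score 785 ≥ 620; DTI 41.3% ≤ 43%; employment 71 ≥ 6 mo → qualifies.
Qualifying: Option A, Option B, Option C. Lowest rate is 4.66% → Option B.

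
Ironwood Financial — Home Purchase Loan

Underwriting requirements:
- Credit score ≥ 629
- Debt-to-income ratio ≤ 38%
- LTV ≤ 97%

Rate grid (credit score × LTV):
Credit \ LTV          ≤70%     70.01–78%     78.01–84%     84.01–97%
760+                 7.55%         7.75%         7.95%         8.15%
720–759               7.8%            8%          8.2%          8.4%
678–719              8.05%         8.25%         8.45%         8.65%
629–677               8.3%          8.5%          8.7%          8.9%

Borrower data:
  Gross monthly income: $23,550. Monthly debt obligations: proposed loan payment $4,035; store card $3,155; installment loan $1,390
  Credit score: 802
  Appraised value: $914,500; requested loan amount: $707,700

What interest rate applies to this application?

Credit score 802 ≥ 629; Total monthly debts = (4,035 + 3,155 + 1,390) = 8,580. Debt-to-income = 8,580/23,550 = 36.4% — meets 38% limit
Loan-to-value = 707,700/914,500 = 77.4% — pass (97% max)
Row: 802 falls in 760+. Column: 77.4% falls in 70.01–78%. Rate = 7.75%.

7.75%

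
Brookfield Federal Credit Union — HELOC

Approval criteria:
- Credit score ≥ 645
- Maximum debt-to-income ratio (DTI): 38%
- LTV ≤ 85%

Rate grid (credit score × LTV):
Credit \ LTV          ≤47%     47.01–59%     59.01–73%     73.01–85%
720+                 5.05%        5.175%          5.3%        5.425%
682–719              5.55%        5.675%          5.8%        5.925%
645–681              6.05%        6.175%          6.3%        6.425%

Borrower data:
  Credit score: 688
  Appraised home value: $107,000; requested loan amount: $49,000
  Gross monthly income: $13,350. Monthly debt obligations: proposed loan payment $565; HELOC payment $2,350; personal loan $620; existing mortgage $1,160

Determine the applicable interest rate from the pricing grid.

Credit score 688 ≥ 645; Total monthly debts = (565 + 2,350 + 620 + 1,160) = 4,695. DTI: 4,695 ÷ 13,350 = 35.2%, within the 38% cap
LTV: 49,000 ÷ 107,000 = 45.8%, within 85% cap
Credit 688 → row 682–719; LTV 45.8% → column ≤47%. Grid cell → 5.55%.

5.55%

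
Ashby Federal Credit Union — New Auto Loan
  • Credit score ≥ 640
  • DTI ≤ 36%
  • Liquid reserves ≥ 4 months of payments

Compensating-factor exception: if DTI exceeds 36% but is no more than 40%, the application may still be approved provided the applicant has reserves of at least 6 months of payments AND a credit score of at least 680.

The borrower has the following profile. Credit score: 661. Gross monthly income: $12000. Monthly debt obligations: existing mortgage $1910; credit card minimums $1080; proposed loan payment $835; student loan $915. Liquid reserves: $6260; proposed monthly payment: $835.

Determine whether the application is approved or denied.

Denied

Credit score 661 ≥ 640 (meets base)
Total debts = (1,910 + 1,080 + 835 + 915) = 4,740. DTI = 4,740/12,000 = 39.5% > 36% — standard DTI limit exceeded.
Reserves: 6,260 ÷ 835 = 7.5 months (meets 4-month minimum)
DTI 39.5% is within the 36%–40% exception band; checking compensating factors.
Override check — reserves: 7.5 mo (ok); score: 661 (below 680).
Override conditions not both satisfied; exception does not apply.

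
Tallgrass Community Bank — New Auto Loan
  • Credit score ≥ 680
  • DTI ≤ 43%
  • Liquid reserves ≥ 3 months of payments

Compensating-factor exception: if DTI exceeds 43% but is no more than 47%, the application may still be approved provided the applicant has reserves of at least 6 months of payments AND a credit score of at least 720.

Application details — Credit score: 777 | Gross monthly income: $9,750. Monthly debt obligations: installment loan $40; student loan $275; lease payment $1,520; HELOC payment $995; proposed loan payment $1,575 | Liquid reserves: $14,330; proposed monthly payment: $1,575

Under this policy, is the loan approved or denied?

Approved

Credit score 777 ≥ 680 (meets base)
Total debts = (40 + 275 + 1,520 + 995 + 1,575) = 4,405. DTI: 4,405 ÷ 9,750 = 45.2%, over the 43% base limit.
Reserves: 14,330 ÷ 1,575 = 9.1 months (meets 3-month minimum)
45.2% falls in the override range (43%–47%), so the compensating-factor test applies.
Reserves 9.1 ≥ 6 months; credit score 777 ≥ 720.
Both compensating conditions met → exception applies.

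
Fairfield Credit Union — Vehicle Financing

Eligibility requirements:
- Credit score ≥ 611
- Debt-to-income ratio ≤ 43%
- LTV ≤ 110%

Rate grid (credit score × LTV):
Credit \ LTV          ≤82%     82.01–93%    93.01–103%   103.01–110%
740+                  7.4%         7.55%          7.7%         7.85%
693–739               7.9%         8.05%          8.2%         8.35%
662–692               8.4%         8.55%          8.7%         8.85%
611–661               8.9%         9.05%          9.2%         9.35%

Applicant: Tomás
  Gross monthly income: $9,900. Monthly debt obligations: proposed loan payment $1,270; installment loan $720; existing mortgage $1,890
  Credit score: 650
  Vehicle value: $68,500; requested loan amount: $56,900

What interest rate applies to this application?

9.05%

Credit score 650 ≥ 611; Total monthly debts = (1,270 + 720 + 1,890) = 3,880. DTI: 3,880 ÷ 9,900 = 39.2%, within the 43% cap
Loan-to-value = 56,900/68,500 = 83.1% — pass (110% max)
Score 650 is in the 611–661 band; LTV 83.1% is in the 82.01–93% band → 9.05%.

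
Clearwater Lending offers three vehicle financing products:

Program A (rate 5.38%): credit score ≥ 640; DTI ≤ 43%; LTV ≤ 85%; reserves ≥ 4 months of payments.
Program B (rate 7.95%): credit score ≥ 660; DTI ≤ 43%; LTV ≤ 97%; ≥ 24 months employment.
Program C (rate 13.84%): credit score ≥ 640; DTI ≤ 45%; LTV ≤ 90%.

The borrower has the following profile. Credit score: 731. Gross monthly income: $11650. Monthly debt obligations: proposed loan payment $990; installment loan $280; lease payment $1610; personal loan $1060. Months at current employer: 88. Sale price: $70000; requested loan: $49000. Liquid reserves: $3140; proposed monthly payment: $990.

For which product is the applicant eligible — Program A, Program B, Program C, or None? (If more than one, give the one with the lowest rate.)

Program B

Total debts = (990 + 280 + 1,610 + 1,060) = 3,940; DTI = 3,940/11,650 = 33.8%.
LTV = 49,000/70,000 = 70%.
Reserves = 3,140/990 = 3.2 months.
Program A: score 731 ≥ 640; DTI 33.8% ≤ 43%; LTV 70% ≤ 85%; reserves 3.2 < 4 mo → does not qualify.
Program B: score 731 ≥ 660; DTI 33.8% ≤ 43%; LTV 70% ≤ 97%; employment 88 ≥ 24 mo → qualifies.
Program C: score 731 ≥ 640; DTI 33.8% ≤ 45%; LTV 70% ≤ 90% → qualifies.
Qualifying: Program B, Program C. Lowest rate is 7.95% → Program B.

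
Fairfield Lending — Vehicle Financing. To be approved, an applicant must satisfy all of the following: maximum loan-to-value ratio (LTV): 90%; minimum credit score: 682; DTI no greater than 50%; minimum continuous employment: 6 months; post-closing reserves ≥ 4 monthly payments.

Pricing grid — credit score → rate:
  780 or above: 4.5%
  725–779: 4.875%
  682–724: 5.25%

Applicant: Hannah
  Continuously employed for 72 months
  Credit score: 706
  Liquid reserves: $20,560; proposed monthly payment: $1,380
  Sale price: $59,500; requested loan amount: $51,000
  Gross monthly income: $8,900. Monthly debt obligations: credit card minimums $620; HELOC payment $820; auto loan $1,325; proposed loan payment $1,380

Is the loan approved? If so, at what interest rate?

Approved at 5.25%

Credit score 706 ≥ 682 (meets minimum)
Employment 72 ≥ 6 months
Total monthly debts = (620 + 820 + 1,325 + 1,380) = 4,145. DTI = 4,145/8,900 = 46.6% ≤ 50%
LTV = 51,000/59,500 = 85.7% ≤ 90%
Reserves = 20,560/1,380 = 14.9 months ≥ 4
All requirements met. Score 706 falls in the 682–724 tier → 5.25%.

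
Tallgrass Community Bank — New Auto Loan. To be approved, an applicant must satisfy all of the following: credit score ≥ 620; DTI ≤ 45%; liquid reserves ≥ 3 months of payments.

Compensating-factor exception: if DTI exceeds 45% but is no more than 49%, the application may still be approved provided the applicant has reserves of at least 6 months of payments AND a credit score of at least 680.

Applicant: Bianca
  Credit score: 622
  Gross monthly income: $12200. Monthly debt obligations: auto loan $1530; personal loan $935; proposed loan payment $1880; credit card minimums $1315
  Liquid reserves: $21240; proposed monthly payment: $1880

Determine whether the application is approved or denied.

Credit score 622 ≥ 620 (meets base)
Total debts = (1,530 + 935 + 1,880 + 1,315) = 5,660. DTI = 5,660/12,200 = 46.4% > 45% — standard DTI limit exceeded.
Reserves = 21,240/1,880 = 11.3 months ≥ 3
46.4% falls in the override range (45%–49%), so the compensating-factor test applies.
Reserves 11.3 ≥ 6 months; credit score 622 < 680.
Override conditions not both satisfied; exception does not apply.

Denied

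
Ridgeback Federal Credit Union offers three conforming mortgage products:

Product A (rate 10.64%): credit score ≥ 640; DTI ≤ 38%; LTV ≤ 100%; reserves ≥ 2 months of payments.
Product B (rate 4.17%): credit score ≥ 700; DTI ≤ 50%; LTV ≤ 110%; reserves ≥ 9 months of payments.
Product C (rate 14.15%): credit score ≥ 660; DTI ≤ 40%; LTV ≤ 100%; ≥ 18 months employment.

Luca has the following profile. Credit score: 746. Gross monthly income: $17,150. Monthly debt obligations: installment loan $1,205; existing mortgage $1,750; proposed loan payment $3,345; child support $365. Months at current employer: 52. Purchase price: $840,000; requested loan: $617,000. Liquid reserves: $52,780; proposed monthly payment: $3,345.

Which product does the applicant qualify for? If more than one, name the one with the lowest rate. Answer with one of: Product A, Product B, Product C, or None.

Product B

Total debts = (1,205 + 1,750 + 3,345 + 365) = 6,665; DTI = 6,665/17,150 = 38.9%.
LTV = 617,000/840,000 = 73.5%.
Reserves = 52,780/3,345 = 15.8 months.
Product A: score 746 ≥ 640; DTI 38.9% > 38%; LTV 73.5% ≤ 100%; reserves 15.8 ≥ 2 mo → does not qualify.
Product B: score 746 ≥ 700; DTI 38.9% ≤ 50%; LTV 73.5% ≤ 110%; reserves 15.8 ≥ 9 mo → qualifies.
Product C: score 746 ≥ 660; DTI 38.9% ≤ 40%; LTV 73.5% ≤ 100%; employment 52 ≥ 18 mo → qualifies.
Qualifying: Product B, Product C. Lowest rate is 4.17% → Product B.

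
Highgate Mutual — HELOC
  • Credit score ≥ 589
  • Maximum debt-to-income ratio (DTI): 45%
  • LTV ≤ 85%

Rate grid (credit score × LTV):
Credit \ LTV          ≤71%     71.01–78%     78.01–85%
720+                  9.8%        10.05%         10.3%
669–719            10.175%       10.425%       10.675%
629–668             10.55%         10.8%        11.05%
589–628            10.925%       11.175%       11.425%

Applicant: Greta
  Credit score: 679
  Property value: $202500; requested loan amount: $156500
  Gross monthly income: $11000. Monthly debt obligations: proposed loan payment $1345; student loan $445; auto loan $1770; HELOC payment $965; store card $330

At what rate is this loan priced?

Credit score 679 ≥ 589; Total monthly debts = (1,345 + 445 + 1,770 + 965 + 330) = 4,855. DTI = 4,855/11,000 = 44.1% ≤ 45%
LTV: 156,500 ÷ 202,500 = 77.3%, within 85% cap
Score 679 is in the 669–719 band; LTV 77.3% is in the 71.01–78% band → 10.425%.

10.425%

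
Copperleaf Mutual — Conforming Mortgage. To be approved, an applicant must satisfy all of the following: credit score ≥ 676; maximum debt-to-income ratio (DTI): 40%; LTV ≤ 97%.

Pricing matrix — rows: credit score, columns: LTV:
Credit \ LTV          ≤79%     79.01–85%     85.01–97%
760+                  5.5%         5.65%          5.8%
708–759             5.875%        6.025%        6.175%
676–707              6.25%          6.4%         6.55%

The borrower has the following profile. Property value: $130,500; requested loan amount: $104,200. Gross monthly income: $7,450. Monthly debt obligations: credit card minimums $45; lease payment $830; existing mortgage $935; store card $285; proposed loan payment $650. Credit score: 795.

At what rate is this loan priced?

5.65%

Credit score 795 ≥ 676; Total monthly debts = (45 + 830 + 935 + 285 + 650) = 2,745. Debt-to-income = 2,745/7,450 = 36.8% — meets 40% limit
Loan-to-value = 104,200/130,500 = 79.8% — pass (97% max)
Score 795 is in the 760+ band; LTV 79.8% is in the 79.01–85% band → 5.65%.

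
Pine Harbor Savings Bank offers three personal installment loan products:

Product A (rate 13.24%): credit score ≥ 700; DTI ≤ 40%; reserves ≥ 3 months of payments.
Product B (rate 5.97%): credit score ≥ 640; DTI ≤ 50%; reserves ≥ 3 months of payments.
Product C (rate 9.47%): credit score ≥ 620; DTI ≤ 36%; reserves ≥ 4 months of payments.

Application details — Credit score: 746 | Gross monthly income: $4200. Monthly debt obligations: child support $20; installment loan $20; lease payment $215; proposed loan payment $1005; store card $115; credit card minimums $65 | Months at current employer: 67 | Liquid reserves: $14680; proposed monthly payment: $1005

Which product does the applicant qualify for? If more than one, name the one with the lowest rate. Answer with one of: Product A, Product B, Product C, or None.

Total debts = (20 + 20 + 215 + 1,005 + 115 + 65) = 1,440; DTI = 1,440/4,200 = 34.3%.
Reserves = 14,680/1,005 = 14.6 months.
Product A: score 746 ≥ 700; DTI 34.3% ≤ 40%; reserves 14.6 ≥ 3 mo → qualifies.
Product B: score 746 ≥ 640; DTI 34.3% ≤ 50%; reserves 14.6 ≥ 3 mo → qualifies.
Product C: score 746 ≥ 620; DTI 34.3% ≤ 36%; reserves 14.6 ≥ 4 mo → qualifies.
Qualifying: Product A, Product B, Product C. Lowest rate is 5.97% → Product B.

Product B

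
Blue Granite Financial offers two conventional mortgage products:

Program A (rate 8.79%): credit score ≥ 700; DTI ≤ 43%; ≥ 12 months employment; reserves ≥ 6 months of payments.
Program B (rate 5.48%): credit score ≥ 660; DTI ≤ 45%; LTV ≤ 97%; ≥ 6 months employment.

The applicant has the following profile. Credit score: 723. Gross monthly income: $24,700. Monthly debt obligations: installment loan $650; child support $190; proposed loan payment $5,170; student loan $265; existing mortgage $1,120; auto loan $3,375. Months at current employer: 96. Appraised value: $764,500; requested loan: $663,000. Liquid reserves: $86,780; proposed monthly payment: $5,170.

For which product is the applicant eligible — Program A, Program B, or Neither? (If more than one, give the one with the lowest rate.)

Program B

Total debts = (650 + 190 + 5,170 + 265 + 1,120 + 3,375) = 10,770; DTI = 10,770/24,700 = 43.6%.
LTV = 663,000/764,500 = 86.7%.
Reserves = 86,780/5,170 = 16.8 months.
Program A: score 723 ≥ 700; DTI 43.6% > 43%; employment 96 ≥ 12 mo; reserves 16.8 ≥ 6 mo → does not qualify.
Program B: score 723 ≥ 660; DTI 43.6% ≤ 45%; LTV 86.7% ≤ 97%; employment 96 ≥ 6 mo → qualifies.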